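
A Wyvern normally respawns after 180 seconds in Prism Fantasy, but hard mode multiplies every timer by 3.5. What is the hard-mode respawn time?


Respawn time = base * multiplier
= 180 * 3.5
= 630.0 seconds

630.0 seconds


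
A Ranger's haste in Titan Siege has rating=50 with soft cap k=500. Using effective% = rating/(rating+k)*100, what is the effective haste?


effective% = rating / (rating + k) * 100
= 50 / (50 + 500) * 100
= 50 / 550 * 100
= 0.090909 * 100
= 9.09%

9.09%


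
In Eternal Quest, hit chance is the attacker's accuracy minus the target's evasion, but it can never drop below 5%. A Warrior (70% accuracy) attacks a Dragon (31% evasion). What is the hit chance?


accuracy - evasion = 70 - 31 = 39
Apply floor: max(39, 5) = 39
Hit chance = 39%

39%


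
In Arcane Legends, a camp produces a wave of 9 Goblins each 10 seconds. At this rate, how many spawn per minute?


Spawns per minute = count * (60 / interval)
= 9 * (60 / 10)
= 9 * 6.0
= 54.0

54.0 per minute


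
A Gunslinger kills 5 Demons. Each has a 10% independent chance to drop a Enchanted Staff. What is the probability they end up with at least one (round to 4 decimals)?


P(at least one) = 1 - P(none) = 1 - (1-p)^n
p = 10/100 = 0.1
1 - p = 0.9
(1 - p)^5 = 0.9^5 = 0.590490
P(at least one) = 1 - 0.590490 = 0.4095

0.4095


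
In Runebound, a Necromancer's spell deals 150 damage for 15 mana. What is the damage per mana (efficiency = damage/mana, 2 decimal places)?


Efficiency = damage / mana
= 150 / 15
= 10.00

10.00 dmg/mana


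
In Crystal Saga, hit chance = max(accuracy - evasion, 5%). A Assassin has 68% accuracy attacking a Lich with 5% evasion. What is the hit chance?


accuracy - evasion = 68 - 5 = 63
Apply floor: max(63, 5) = 63
Hit chance = 63%

63%


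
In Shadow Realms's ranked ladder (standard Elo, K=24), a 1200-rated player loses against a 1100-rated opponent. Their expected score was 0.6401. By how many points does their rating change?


Elo update: delta = K * (S - Ea), where S = 0 (loses)
S - Ea = 0 - 0.6401 = -0.6401
Rating change = 24 * -0.6401
= -15.36

-15.36 rating points


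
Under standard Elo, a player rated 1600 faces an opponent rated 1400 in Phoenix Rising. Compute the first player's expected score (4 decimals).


Elo expected score: Ea = 1/(1 + 10^((Rb-Ra)/400))
Rb - Ra = 1400 - 1600 = -200
(Rb-Ra)/400 = -200/400 = -0.5
10^-0.5 = 0.316228
Ea = 1/(1 + 0.316228) = 1/1.316228 = 0.7597

0.7597


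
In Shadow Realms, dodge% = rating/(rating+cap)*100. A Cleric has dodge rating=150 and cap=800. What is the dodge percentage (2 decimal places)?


dodge% = 150 / (150 + 800) * 100
= 150 / 950 * 100
= 0.157895 * 100
= 15.79%

15.79%


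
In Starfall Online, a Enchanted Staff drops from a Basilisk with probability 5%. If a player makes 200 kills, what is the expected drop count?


Expected drops = kills * (drop_rate / 100)
= 200 * (5 / 100)
= 200 * 0.05
= 10.0

10.0 drops


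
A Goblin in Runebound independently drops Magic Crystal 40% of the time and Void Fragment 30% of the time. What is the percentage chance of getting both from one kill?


For independent events, P(both) = P(A) * P(B)
= 40% * 30%
= 1200 / 100 %
= 12.0%

12.0%


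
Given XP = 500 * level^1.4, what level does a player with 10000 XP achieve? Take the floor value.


XP = 500 * level^1.4, so level = (XP / 500)^(1/1.4)
= (10000 / 500)^(1/1.4)
= 20.0^0.7143
= 8.4978
Floor: level = 8

level 8


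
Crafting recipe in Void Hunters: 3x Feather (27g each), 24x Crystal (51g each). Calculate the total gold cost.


Cost breakdown:
  Feather: 3 * 27 = 81
  Crystal: 24 * 51 = 1224
Total = 81 + 1224 = 1305

1305 gold


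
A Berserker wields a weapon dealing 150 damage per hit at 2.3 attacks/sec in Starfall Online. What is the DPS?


DPS = damage * attack_speed
= 150 * 2.3
= 345.0

345.0 DPS


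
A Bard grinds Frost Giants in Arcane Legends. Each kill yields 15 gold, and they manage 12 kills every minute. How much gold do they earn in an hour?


Gold per minute = 15 * 12 = 180
Gold per hour = 180 * 60 = 10800

10800 gold/hour


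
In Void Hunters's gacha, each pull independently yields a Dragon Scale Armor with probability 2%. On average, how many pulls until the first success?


Expected pulls for a geometric distribution = 1/p = 100 / rate%
= 100 / 2
= 50.0

50.0 pulls


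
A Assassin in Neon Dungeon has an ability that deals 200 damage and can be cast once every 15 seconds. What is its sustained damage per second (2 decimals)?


DPS = damage / cooldown
= 200 / 15
= 13.33

13.33 DPS


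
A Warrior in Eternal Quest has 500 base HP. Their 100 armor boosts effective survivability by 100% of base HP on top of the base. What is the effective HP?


EHP = 500 * (1 + 100/100)
= 500 * (1 + 1.0)
= 500 * 2.0
= 1000.0

1000.0 EHP


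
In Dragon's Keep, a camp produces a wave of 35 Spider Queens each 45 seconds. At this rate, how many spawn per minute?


Spawns per minute = count * (60 / interval)
= 35 * (60 / 45)
= 35 * 1.3333
= 46.67

46.67 per minute


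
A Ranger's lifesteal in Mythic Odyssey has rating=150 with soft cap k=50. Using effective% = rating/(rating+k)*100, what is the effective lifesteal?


effective% = rating / (rating + k) * 100
= 150 / (150 + 50) * 100
= 150 / 200 * 100
= 0.75 * 100
= 75.00%

75.00%


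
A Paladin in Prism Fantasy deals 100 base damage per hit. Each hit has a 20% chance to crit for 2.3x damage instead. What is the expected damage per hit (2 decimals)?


E[dmg] = base * (1 + crit_chance * (crit_mult - 1))
cc as decimal = 20/100 = 0.2
cm - 1 = 2.3 - 1 = 1.3
Bonus factor = 0.2 * 1.3 = 0.26
Total multiplier = 1 + 0.26 = 1.26
Expected damage = 100 * 1.26 = 126.00

126.00 damage


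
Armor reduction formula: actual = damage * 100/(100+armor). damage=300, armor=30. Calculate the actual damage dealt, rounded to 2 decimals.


actual = 300 * 100 / (100 + 30)
= 300 * 100 / 130
= 30000 / 130
= 230.77

230.77 damage


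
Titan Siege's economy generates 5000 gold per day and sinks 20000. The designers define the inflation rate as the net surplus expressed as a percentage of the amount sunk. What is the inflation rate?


Net gold = 5000 - 20000 = -15000
Inflation rate = net / sunk * 100 = -15000 / 20000 * 100
= -0.75 * 100
= -75.00%

-75.00%


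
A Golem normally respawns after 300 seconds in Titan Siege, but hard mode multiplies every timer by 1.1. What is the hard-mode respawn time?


Respawn time = base * multiplier
= 300 * 1.1
= 330.0 seconds

330.0 seconds


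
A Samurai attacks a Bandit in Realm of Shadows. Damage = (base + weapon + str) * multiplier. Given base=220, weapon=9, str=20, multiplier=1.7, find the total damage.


Sum base + weapon + str = 220 + 9 + 20 = 249
Multiply by 1.7:
249 * 1.7 = 423.3

423.3 damage


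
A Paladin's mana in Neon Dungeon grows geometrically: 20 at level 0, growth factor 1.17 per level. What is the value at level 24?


value = base * growth^level
= 20 * 1.17^24
= 20 * 43.297287
= 865.95

865.95 mana


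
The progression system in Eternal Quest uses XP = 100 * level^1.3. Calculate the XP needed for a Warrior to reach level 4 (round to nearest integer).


XP = 100 * level^1.3
Substitute level = 4:
XP = 100 * 4^1.3
= 100 * 6.0629
= 606

606 XP


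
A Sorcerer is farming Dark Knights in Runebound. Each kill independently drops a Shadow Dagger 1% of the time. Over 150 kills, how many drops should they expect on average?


Expected drops = kills * (drop_rate / 100)
= 150 * (1 / 100)
= 150 * 0.01
= 1.5

1.5 drops


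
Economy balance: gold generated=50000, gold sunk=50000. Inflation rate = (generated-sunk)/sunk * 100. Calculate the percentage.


Net gold = 50000 - 50000 = 0
Inflation rate = net / sunk * 100 = 0 / 50000 * 100
= 0.0 * 100
= 0.00%

0.00%


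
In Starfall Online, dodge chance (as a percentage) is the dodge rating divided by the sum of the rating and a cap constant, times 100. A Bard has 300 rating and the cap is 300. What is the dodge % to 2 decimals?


dodge% = 300 / (300 + 300) * 100
= 300 / 600 * 100
= 0.5 * 100
= 50.00%

50.00%


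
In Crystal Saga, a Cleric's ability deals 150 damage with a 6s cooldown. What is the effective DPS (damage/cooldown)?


DPS = damage / cooldown
= 150 / 6
= 25.00

25.00 DPS


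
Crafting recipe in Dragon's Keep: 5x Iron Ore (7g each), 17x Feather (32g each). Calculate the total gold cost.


Cost breakdown:
  Iron Ore: 5 * 7 = 35
  Feather: 17 * 32 = 544
Total = 35 + 544 = 579

579 gold


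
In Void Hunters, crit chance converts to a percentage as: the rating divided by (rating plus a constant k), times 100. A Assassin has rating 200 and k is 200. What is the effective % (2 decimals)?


effective% = rating / (rating + k) * 100
= 200 / (200 + 200) * 100
= 200 / 400 * 100
= 0.5 * 100
= 50.00%

50.00%


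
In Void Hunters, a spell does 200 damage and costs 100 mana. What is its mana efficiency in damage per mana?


Efficiency = damage / mana
= 200 / 100
= 2.00

2.00 dmg/mana


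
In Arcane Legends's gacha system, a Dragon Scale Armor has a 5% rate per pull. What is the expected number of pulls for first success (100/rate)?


Expected pulls for a geometric distribution = 1/p = 100 / rate%
= 100 / 5
= 20.0

20.0 pulls


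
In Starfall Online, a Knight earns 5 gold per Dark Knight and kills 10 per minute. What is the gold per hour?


Gold per minute = 5 * 10 = 50
Gold per hour = 50 * 60 = 3000

3000 gold/hour


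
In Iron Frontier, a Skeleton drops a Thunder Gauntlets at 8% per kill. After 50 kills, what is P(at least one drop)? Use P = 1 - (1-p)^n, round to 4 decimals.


P(at least one) = 1 - P(none) = 1 - (1-p)^n
p = 8/100 = 0.08
1 - p = 0.92
(1 - p)^50 = 0.92^50 = 0.015466
P(at least one) = 1 - 0.015466 = 0.9845

0.9845


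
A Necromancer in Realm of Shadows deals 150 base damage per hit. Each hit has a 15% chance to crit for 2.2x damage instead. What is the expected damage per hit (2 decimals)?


E[dmg] = base * (1 + crit_chance * (crit_mult - 1))
cc as decimal = 15/100 = 0.15
cm - 1 = 2.2 - 1 = 1.2
Bonus factor = 0.15 * 1.2 = 0.18
Total multiplier = 1 + 0.18 = 1.18
Expected damage = 150 * 1.18 = 177.00

177.00 damage


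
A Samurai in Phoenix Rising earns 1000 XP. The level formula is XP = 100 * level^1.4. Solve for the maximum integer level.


XP = 100 * level^1.4, so level = (XP / 100)^(1/1.4)
= (1000 / 100)^(1/1.4)
= 10.0^0.7143
= 5.1795
Floor: level = 5

level 5


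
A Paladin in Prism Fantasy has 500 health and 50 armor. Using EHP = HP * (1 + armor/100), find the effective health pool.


EHP = 500 * (1 + 50/100)
= 500 * (1 + 0.5)
= 500 * 1.5
= 750.0

750.0 EHP


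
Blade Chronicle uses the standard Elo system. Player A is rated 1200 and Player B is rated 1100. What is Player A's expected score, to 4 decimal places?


Elo expected score: Ea = 1/(1 + 10^((Rb-Ra)/400))
Rb - Ra = 1100 - 1200 = -100
(Rb-Ra)/400 = -100/400 = -0.25
10^-0.25 = 0.562341
Ea = 1/(1 + 0.562341) = 1/1.562341 = 0.6401

0.6401


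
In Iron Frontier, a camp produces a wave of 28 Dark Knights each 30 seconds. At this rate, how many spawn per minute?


Spawns per minute = count * (60 / interval)
= 28 * (60 / 30)
= 28 * 2.0
= 56.0

56.0 per minute


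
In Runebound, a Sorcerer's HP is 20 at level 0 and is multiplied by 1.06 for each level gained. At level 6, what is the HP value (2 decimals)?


value = base * growth^level
= 20 * 1.06^6
= 20 * 1.418519
= 28.37

28.37 HP


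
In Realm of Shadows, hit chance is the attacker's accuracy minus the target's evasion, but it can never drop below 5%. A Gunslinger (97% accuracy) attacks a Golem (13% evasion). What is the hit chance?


accuracy - evasion = 97 - 13 = 84
Apply floor: max(84, 5) = 84
Hit chance = 84%

84%


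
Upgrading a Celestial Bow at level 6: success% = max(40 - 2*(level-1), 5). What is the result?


raw_rate = 40 - 2 * (6 - 1)
= 40 - 2 * 5
= 40 - 10
= 30
Apply floor: max(30, 5) = 30%

30%


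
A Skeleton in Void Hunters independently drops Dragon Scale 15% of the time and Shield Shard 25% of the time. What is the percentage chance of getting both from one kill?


For independent events, P(both) = P(A) * P(B)
= 15% * 25%
= 375 / 100 %
= 3.75%

3.75%


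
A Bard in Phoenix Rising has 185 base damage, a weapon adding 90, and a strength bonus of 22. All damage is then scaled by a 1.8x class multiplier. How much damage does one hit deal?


Sum base + weapon + str = 185 + 90 + 22 = 297
Multiply by 1.8:
297 * 1.8 = 534.6

534.6 damage


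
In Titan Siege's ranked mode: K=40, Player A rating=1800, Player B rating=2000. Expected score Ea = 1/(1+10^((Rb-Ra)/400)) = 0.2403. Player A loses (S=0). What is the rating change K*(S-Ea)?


Elo update: delta = K * (S - Ea), where S = 0 (loses)
S - Ea = 0 - 0.2403 = -0.2403
Rating change = 40 * -0.2403
= -9.61

-9.61 rating points


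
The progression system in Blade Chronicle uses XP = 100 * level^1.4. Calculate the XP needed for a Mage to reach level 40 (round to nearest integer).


XP = 100 * level^1.4
Substitute level = 40:
XP = 100 * 40^1.4
= 100 * 174.9379
= 17494

17494 XP


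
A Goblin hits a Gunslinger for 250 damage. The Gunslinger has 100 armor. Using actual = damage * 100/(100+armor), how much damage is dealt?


actual = 250 * 100 / (100 + 100)
= 250 * 100 / 200
= 25000 / 200
= 125.00

125.00 damage


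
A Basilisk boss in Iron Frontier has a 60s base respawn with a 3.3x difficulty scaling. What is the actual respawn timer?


Respawn time = base * multiplier
= 60 * 3.3
= 198.0 seconds

198.0 seconds


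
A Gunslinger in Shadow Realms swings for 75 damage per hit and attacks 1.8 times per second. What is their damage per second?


DPS = damage * attack_speed
= 75 * 1.8
= 135.0

135.0 DPS


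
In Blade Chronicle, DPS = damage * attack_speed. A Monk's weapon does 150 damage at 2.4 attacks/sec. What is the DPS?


DPS = damage * attack_speed
= 150 * 2.4
= 360.0

360.0 DPS


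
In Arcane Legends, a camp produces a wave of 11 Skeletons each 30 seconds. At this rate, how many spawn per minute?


Spawns per minute = count * (60 / interval)
= 11 * (60 / 30)
= 11 * 2.0
= 22.0

22.0 per minute


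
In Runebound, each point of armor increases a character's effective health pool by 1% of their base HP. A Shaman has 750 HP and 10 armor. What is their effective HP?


EHP = 750 * (1 + 10/100)
= 750 * (1 + 0.1)
= 750 * 1.1
= 825.0

825.0 EHP


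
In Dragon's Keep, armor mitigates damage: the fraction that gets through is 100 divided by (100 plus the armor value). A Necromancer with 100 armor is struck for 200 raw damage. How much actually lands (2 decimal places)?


actual = 200 * 100 / (100 + 100)
= 200 * 100 / 200
= 20000 / 200
= 100.00

100.00 damage


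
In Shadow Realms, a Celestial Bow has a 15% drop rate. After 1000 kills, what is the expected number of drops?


Expected drops = kills * (drop_rate / 100)
= 1000 * (15 / 100)
= 1000 * 0.15
= 150.0

150.0 drops


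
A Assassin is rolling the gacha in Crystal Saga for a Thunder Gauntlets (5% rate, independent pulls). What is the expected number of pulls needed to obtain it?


Expected pulls for a geometric distribution = 1/p = 100 / rate%
= 100 / 5
= 20.0

20.0 pulls


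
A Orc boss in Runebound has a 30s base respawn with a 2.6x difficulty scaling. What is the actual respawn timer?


Respawn time = base * multiplier
= 30 * 2.6
= 78.0 seconds

78.0 seconds


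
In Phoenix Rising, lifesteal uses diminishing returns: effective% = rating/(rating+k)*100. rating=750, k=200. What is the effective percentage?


effective% = rating / (rating + k) * 100
= 750 / (750 + 200) * 100
= 750 / 950 * 100
= 0.789474 * 100
= 78.95%

78.95%


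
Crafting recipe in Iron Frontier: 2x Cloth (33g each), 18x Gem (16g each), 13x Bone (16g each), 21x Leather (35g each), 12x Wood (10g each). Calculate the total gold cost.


Cost breakdown:
  Cloth: 2 * 33 = 66
  Gem: 18 * 16 = 288
  Bone: 13 * 16 = 208
  Leather: 21 * 35 = 735
  Wood: 12 * 10 = 120
Total = 66 + 288 + 208 + 735 + 120 = 1417

1417 gold


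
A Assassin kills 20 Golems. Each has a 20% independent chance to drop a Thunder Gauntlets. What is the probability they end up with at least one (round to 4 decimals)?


P(at least one) = 1 - P(none) = 1 - (1-p)^n
p = 20/100 = 0.2
1 - p = 0.8
(1 - p)^20 = 0.8^20 = 0.011529
P(at least one) = 1 - 0.011529 = 0.9885

0.9885


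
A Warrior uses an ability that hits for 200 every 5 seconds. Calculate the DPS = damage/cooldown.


DPS = damage / cooldown
= 200 / 5
= 40.00

40.00 DPS


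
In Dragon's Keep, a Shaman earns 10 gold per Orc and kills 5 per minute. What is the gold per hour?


Gold per minute = 10 * 5 = 50
Gold per hour = 50 * 60 = 3000

3000 gold/hour


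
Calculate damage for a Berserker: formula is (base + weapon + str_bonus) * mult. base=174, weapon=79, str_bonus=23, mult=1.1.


Sum base + weapon + str = 174 + 79 + 23 = 276
Multiply by 1.1:
276 * 1.1 = 303.6

303.6 damage


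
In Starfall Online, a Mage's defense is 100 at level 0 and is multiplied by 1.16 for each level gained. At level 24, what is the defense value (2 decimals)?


value = base * growth^level
= 100 * 1.16^24
= 100 * 35.236417
= 3523.64

3523.64 defense


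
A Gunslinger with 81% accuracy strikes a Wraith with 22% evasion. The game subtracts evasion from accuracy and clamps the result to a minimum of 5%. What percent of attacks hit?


accuracy - evasion = 81 - 22 = 59
Apply floor: max(59, 5) = 59
Hit chance = 59%

59%


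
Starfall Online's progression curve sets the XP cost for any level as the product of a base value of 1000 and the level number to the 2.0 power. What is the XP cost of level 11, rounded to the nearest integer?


XP = 1000 * level^2.0
Substitute level = 11:
XP = 1000 * 11^2.0
= 1000 * 121.0
= 121000

121000 XP


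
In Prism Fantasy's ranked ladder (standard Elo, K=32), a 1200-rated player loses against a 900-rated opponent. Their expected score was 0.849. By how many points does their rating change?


Elo update: delta = K * (S - Ea), where S = 0 (loses)
S - Ea = 0 - 0.849 = -0.849
Rating change = 32 * -0.849
= -27.17

-27.17 rating points


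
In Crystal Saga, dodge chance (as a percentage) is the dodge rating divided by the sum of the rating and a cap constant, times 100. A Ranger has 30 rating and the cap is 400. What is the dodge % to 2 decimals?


dodge% = 30 / (30 + 400) * 100
= 30 / 430 * 100
= 0.069767 * 100
= 6.98%

6.98%


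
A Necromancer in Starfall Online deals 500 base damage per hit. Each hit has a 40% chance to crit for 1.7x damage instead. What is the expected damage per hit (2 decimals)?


E[dmg] = base * (1 + crit_chance * (crit_mult - 1))
cc as decimal = 40/100 = 0.4
cm - 1 = 1.7 - 1 = 0.7
Bonus factor = 0.4 * 0.7 = 0.28
Total multiplier = 1 + 0.28 = 1.28
Expected damage = 500 * 1.28 = 640.00

640.00 damage


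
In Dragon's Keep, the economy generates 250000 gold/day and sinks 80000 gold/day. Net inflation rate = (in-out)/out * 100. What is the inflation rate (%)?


Net gold = 250000 - 80000 = 170000
Inflation rate = net / sunk * 100 = 170000 / 80000 * 100
= 2.125 * 100
= 212.50%

212.50%


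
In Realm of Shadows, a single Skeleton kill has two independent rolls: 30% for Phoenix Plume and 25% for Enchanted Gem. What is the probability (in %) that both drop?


For independent events, P(both) = P(A) * P(B)
= 30% * 25%
= 750 / 100 %
= 7.5%

7.5%


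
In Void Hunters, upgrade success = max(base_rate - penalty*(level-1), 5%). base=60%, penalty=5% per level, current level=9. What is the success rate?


raw_rate = 60 - 5 * (9 - 1)
= 60 - 5 * 8
= 60 - 40
= 20
Apply floor: max(20, 5) = 20%

20%


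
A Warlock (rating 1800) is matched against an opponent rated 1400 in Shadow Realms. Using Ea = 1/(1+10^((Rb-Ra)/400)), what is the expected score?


Elo expected score: Ea = 1/(1 + 10^((Rb-Ra)/400))
Rb - Ra = 1400 - 1800 = -400
(Rb-Ra)/400 = -400/400 = -1.0
10^-1.0 = 0.1
Ea = 1/(1 + 0.1) = 1/1.1 = 0.9091

0.9091


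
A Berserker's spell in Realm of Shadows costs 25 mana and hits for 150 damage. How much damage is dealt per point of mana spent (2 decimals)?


Efficiency = damage / mana
= 150 / 25
= 6.00

6.00 dmg/mana


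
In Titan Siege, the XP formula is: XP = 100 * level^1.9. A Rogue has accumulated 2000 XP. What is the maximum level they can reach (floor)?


XP = 100 * level^1.9, so level = (XP / 100)^(1/1.9)
= (2000 / 100)^(1/1.9)
= 20.0^0.5263
= 4.839
Floor: level = 4

level 4


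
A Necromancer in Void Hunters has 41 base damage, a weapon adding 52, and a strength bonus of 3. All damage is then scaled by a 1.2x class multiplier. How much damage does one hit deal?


Sum base + weapon + str = 41 + 52 + 3 = 96
Multiply by 1.2:
96 * 1.2 = 115.2

115.2 damage


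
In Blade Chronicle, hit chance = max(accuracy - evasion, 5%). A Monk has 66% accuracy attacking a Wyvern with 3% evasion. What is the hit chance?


accuracy - evasion = 66 - 3 = 63
Apply floor: max(63, 5) = 63
Hit chance = 63%

63%


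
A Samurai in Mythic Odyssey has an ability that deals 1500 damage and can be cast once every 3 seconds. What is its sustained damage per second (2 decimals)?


DPS = damage / cooldown
= 1500 / 3
= 500.00

500.00 DPS


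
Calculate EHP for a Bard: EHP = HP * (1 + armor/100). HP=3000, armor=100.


EHP = 3000 * (1 + 100/100)
= 3000 * (1 + 1.0)
= 3000 * 2.0
= 6000.0

6000.0 EHP


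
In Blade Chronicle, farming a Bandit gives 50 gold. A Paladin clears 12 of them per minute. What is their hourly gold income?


Gold per minute = 50 * 12 = 600
Gold per hour = 600 * 60 = 36000

36000 gold/hour


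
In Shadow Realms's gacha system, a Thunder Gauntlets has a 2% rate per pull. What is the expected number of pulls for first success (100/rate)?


Expected pulls for a geometric distribution = 1/p = 100 / rate%
= 100 / 2
= 50.0

50.0 pulls


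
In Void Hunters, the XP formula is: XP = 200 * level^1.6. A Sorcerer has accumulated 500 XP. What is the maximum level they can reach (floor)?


XP = 200 * level^1.6, so level = (XP / 200)^(1/1.6)
= (500 / 200)^(1/1.6)
= 2.5^0.625
= 1.773
Floor: level = 1

level 1


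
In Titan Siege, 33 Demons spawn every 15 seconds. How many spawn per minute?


Spawns per minute = count * (60 / interval)
= 33 * (60 / 15)
= 33 * 4.0
= 132.0

132.0 per minute


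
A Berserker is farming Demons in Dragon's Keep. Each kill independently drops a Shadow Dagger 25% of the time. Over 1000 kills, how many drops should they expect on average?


Expected drops = kills * (drop_rate / 100)
= 1000 * (25 / 100)
= 1000 * 0.25
= 250.0

250.0 drops


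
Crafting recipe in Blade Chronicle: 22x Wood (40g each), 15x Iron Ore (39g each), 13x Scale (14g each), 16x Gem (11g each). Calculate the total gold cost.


Cost breakdown:
  Wood: 22 * 40 = 880
  Iron Ore: 15 * 39 = 585
  Scale: 13 * 14 = 182
  Gem: 16 * 11 = 176
Total = 880 + 585 + 182 + 176 = 1823

1823 gold


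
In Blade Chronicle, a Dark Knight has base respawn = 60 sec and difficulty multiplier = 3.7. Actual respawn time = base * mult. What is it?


Respawn time = base * multiplier
= 60 * 3.7
= 222.0 seconds

222.0 seconds


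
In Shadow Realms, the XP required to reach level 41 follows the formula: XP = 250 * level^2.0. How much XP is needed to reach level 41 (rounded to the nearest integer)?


XP = 250 * level^2.0
Substitute level = 41:
XP = 250 * 41^2.0
= 250 * 1681.0
= 420250

420250 XP


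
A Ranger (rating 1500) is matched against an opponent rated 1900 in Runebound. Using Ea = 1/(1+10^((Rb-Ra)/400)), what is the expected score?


Elo expected score: Ea = 1/(1 + 10^((Rb-Ra)/400))
Rb - Ra = 1900 - 1500 = 400
(Rb-Ra)/400 = 400/400 = 1.0
10^1.0 = 10.0
Ea = 1/(1 + 10.0) = 1/11.0 = 0.0909

0.0909


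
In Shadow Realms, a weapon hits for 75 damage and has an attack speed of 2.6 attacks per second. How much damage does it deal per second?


DPS = damage * attack_speed
= 75 * 2.6
= 195.0

195.0 DPS


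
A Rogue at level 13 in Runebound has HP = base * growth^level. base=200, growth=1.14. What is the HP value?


value = base * growth^level
= 200 * 1.14^13
= 200 * 5.492411
= 1098.48

1098.48 HP


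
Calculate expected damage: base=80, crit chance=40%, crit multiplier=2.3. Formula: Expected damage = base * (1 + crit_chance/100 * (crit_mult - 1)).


E[dmg] = base * (1 + crit_chance * (crit_mult - 1))
cc as decimal = 40/100 = 0.4
cm - 1 = 2.3 - 1 = 1.3
Bonus factor = 0.4 * 1.3 = 0.52
Total multiplier = 1 + 0.52 = 1.52
Expected damage = 80 * 1.52 = 121.60

121.60 damage


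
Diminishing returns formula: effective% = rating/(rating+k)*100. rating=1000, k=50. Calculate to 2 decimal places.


effective% = rating / (rating + k) * 100
= 1000 / (1000 + 50) * 100
= 1000 / 1050 * 100
= 0.952381 * 100
= 95.24%

95.24%


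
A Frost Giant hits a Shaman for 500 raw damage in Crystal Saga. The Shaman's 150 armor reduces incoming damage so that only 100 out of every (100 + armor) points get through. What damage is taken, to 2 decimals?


actual = 500 * 100 / (100 + 150)
= 500 * 100 / 250
= 50000 / 250
= 200.00

200.00 damage


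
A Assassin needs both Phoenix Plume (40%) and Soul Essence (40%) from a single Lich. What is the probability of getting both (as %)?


For independent events, P(both) = P(A) * P(B)
= 40% * 40%
= 1600 / 100 %
= 16.0%

16.0%


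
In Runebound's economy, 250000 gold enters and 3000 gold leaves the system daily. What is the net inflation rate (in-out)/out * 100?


Net gold = 250000 - 3000 = 247000
Inflation rate = net / sunk * 100 = 247000 / 3000 * 100
= 82.333333 * 100
= 8233.33%

8233.33%


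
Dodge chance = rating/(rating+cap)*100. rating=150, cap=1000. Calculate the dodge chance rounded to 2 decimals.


dodge% = 150 / (150 + 1000) * 100
= 150 / 1150 * 100
= 0.130435 * 100
= 13.04%

13.04%


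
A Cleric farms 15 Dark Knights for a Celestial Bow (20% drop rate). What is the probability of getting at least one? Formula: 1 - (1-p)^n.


P(at least one) = 1 - P(none) = 1 - (1-p)^n
p = 20/100 = 0.2
1 - p = 0.8
(1 - p)^15 = 0.8^15 = 0.035184
P(at least one) = 1 - 0.035184 = 0.9648

0.9648


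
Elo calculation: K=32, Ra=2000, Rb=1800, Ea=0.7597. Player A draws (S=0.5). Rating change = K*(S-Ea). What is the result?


Elo update: delta = K * (S - Ea), where S = 0.5 (draws)
S - Ea = 0.5 - 0.7597 = -0.2597
Rating change = 32 * -0.2597
= -8.31

-8.31 rating points


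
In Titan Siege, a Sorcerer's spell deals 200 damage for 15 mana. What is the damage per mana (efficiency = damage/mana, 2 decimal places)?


Efficiency = damage / mana
= 200 / 15
= 13.33

13.33 dmg/mana


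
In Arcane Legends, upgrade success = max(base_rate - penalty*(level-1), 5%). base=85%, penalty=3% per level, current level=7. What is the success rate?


raw_rate = 85 - 3 * (7 - 1)
= 85 - 3 * 6
= 85 - 18
= 67
Apply floor: max(67, 5) = 67%

67%


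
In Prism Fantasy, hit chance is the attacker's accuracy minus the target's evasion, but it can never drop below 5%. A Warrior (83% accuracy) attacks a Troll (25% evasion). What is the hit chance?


accuracy - evasion = 83 - 25 = 58
Apply floor: max(58, 5) = 58
Hit chance = 58%

58%


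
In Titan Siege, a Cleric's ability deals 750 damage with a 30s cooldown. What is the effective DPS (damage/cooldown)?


DPS = damage / cooldown
= 750 / 30
= 25.00

25.00 DPS


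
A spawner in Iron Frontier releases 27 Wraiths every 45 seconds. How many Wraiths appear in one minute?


Spawns per minute = count * (60 / interval)
= 27 * (60 / 45)
= 27 * 1.3333
= 36.0

36.0 per minute


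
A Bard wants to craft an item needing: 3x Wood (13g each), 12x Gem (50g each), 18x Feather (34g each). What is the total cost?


Cost breakdown:
  Wood: 3 * 13 = 39
  Gem: 12 * 50 = 600
  Feather: 18 * 34 = 612
Total = 39 + 600 + 612 = 1251

1251 gold


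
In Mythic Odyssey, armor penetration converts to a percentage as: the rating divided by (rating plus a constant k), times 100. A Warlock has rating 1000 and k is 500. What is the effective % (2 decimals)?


effective% = rating / (rating + k) * 100
= 1000 / (1000 + 500) * 100
= 1000 / 1500 * 100
= 0.666667 * 100
= 66.67%

66.67%


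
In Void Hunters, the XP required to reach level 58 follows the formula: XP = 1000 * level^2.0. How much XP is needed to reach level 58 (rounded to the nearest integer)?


XP = 1000 * level^2.0
Substitute level = 58:
XP = 1000 * 58^2.0
= 1000 * 3364.0
= 3364000

3364000 XP


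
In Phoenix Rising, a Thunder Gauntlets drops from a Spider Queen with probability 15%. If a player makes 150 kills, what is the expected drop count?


Expected drops = kills * (drop_rate / 100)
= 150 * (15 / 100)
= 150 * 0.15
= 22.5

22.5 drops


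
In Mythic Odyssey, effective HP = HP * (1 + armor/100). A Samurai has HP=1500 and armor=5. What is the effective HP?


EHP = 1500 * (1 + 5/100)
= 1500 * (1 + 0.05)
= 1500 * 1.05
= 1575.0

1575.0 EHP


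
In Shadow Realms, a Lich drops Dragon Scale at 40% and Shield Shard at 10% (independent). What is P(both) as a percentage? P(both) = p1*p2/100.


For independent events, P(both) = P(A) * P(B)
= 40% * 10%
= 400 / 100 %
= 4.0%

4.0%


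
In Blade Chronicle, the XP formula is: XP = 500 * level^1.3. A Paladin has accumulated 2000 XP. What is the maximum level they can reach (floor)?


XP = 500 * level^1.3, so level = (XP / 500)^(1/1.3)
= (2000 / 500)^(1/1.3)
= 4.0^0.7692
= 2.9048
Floor: level = 2

level 2


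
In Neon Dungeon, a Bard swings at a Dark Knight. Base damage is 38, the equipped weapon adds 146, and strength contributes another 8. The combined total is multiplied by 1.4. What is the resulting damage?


Sum base + weapon + str = 38 + 146 + 8 = 192
Multiply by 1.4:
192 * 1.4 = 268.8

268.8 damage


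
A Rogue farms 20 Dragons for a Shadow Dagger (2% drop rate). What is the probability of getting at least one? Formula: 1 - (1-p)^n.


P(at least one) = 1 - P(none) = 1 - (1-p)^n
p = 2/100 = 0.02
1 - p = 0.98
(1 - p)^20 = 0.98^20 = 0.667608
P(at least one) = 1 - 0.667608 = 0.3324

0.3324


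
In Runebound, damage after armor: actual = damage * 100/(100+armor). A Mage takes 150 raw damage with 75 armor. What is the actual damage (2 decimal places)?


actual = 150 * 100 / (100 + 75)
= 150 * 100 / 175
= 15000 / 175
= 85.71

85.71 damage


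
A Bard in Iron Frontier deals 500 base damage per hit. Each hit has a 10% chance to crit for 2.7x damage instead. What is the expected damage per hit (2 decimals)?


E[dmg] = base * (1 + crit_chance * (crit_mult - 1))
cc as decimal = 10/100 = 0.1
cm - 1 = 2.7 - 1 = 1.7
Bonus factor = 0.1 * 1.7 = 0.17
Total multiplier = 1 + 0.17 = 1.17
Expected damage = 500 * 1.17 = 585.00

585.00 damage


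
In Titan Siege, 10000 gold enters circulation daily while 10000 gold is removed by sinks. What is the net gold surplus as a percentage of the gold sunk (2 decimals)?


Net gold = 10000 - 10000 = 0
Inflation rate = net / sunk * 100 = 0 / 10000 * 100
= 0.0 * 100
= 0.00%

0.00%


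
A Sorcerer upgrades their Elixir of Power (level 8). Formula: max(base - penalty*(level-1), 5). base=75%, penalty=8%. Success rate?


raw_rate = 75 - 8 * (8 - 1)
= 75 - 8 * 7
= 75 - 56
= 19
Apply floor: max(19, 5) = 19%

19%


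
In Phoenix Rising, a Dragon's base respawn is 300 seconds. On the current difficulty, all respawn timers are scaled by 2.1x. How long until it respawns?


Respawn time = base * multiplier
= 300 * 2.1
= 630.0 seconds

630.0 seconds


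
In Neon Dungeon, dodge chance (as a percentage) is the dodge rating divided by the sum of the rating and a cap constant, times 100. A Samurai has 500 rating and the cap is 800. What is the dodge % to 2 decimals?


dodge% = 500 / (500 + 800) * 100
= 500 / 1300 * 100
= 0.384615 * 100
= 38.46%

38.46%


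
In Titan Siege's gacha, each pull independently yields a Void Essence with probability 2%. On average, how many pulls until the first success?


Expected pulls for a geometric distribution = 1/p = 100 / rate%
= 100 / 2
= 50.0

50.0 pulls


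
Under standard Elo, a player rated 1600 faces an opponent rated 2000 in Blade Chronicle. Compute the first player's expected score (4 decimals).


Elo expected score: Ea = 1/(1 + 10^((Rb-Ra)/400))
Rb - Ra = 2000 - 1600 = 400
(Rb-Ra)/400 = 400/400 = 1.0
10^1.0 = 10.0
Ea = 1/(1 + 10.0) = 1/11.0 = 0.0909

0.0909


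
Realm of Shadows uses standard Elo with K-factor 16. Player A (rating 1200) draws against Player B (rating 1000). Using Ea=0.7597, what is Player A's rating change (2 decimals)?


Elo update: delta = K * (S - Ea), where S = 0.5 (draws)
S - Ea = 0.5 - 0.7597 = -0.2597
Rating change = 16 * -0.2597
= -4.16

-4.16 rating points


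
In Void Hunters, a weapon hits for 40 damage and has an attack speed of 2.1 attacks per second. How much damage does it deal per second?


DPS = damage * attack_speed
= 40 * 2.1
= 84.0

84.0 DPS


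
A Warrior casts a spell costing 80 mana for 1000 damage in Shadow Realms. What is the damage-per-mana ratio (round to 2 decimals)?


Efficiency = damage / mana
= 1000 / 80
= 12.50

12.50 dmg/mana


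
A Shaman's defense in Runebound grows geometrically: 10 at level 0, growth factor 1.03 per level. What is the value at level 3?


value = base * growth^level
= 10 * 1.03^3
= 10 * 1.092727
= 10.93

10.93 defense


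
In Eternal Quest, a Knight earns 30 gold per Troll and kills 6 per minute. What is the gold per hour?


Gold per minute = 30 * 6 = 180
Gold per hour = 180 * 60 = 10800

10800 gold/hour


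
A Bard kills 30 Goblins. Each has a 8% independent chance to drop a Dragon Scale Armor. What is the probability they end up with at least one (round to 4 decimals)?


P(at least one) = 1 - P(none) = 1 - (1-p)^n
p = 8/100 = 0.08
1 - p = 0.92
(1 - p)^30 = 0.92^30 = 0.081966
P(at least one) = 1 - 0.081966 = 0.9180

0.9180


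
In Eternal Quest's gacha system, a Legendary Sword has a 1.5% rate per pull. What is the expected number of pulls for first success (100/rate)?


Expected pulls for a geometric distribution = 1/p = 100 / rate%
= 100 / 1.5
= 66.67

66.67 pulls


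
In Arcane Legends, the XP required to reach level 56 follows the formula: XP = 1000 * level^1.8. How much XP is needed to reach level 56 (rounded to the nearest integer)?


XP = 1000 * level^1.8
Substitute level = 56:
XP = 1000 * 56^1.8
= 1000 * 1401.9691
= 1401969

1401969 XP


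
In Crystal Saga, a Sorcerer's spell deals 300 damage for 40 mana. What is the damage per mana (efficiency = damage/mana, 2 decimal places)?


Efficiency = damage / mana
= 300 / 40
= 7.50

7.50 dmg/mana


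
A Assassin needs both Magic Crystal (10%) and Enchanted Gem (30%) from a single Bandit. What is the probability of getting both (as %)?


For independent events, P(both) = P(A) * P(B)
= 10% * 30%
= 300 / 100 %
= 3.0%

3.0%


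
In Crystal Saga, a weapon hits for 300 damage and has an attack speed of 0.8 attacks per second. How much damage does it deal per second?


DPS = damage * attack_speed
= 300 * 0.8
= 240.0

240.0 DPS


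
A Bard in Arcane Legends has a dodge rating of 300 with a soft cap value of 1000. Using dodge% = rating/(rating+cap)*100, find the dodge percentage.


dodge% = 300 / (300 + 1000) * 100
= 300 / 1300 * 100
= 0.230769 * 100
= 23.08%

23.08%


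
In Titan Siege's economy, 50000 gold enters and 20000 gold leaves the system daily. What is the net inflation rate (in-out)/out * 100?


Net gold = 50000 - 20000 = 30000
Inflation rate = net / sunk * 100 = 30000 / 20000 * 100
= 1.5 * 100
= 150.00%

150.00%


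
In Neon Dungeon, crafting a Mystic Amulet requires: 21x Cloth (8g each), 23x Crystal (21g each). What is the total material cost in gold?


Cost breakdown:
  Cloth: 21 * 8 = 168
  Crystal: 23 * 21 = 483
Total = 168 + 483 = 651

651 gold


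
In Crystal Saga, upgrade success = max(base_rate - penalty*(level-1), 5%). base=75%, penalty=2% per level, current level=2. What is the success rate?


raw_rate = 75 - 2 * (2 - 1)
= 75 - 2 * 1
= 75 - 2
= 73
Apply floor: max(73, 5) = 73%

73%


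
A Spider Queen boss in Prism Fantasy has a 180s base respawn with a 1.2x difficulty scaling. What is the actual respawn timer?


Respawn time = base * multiplier
= 180 * 1.2
= 216.0 seconds

216.0 seconds


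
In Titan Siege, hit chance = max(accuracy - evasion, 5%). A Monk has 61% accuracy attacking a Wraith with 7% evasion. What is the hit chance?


accuracy - evasion = 61 - 7 = 54
Apply floor: max(54, 5) = 54
Hit chance = 54%

54%


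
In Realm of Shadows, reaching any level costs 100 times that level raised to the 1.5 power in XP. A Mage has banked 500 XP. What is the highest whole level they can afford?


XP = 100 * level^1.5, so level = (XP / 100)^(1/1.5)
= (500 / 100)^(1/1.5)
= 5.0^0.6667
= 2.924
Floor: level = 2

level 2


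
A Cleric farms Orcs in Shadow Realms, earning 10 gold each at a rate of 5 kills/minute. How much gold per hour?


Gold per minute = 10 * 5 = 50
Gold per hour = 50 * 60 = 3000

3000 gold/hour


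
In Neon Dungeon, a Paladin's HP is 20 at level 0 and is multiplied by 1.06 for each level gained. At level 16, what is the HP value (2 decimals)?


value = base * growth^level
= 20 * 1.06^16
= 20 * 2.540352
= 50.81

50.81 HP


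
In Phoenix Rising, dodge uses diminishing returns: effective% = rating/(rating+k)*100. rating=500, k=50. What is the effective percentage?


effective% = rating / (rating + k) * 100
= 500 / (500 + 50) * 100
= 500 / 550 * 100
= 0.909091 * 100
= 90.91%

90.91%


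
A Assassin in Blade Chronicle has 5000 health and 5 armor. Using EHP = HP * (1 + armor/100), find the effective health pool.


EHP = 5000 * (1 + 5/100)
= 5000 * (1 + 0.05)
= 5000 * 1.05
= 5250.0

5250.0 EHP


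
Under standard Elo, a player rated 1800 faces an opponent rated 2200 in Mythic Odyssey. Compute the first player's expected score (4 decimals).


Elo expected score: Ea = 1/(1 + 10^((Rb-Ra)/400))
Rb - Ra = 2200 - 1800 = 400
(Rb-Ra)/400 = 400/400 = 1.0
10^1.0 = 10.0
Ea = 1/(1 + 10.0) = 1/11.0 = 0.0909

0.0909


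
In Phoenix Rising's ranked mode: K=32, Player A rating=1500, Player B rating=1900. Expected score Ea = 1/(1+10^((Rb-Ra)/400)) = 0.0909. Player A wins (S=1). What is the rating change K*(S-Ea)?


Elo update: delta = K * (S - Ea), where S = 1 (wins)
S - Ea = 1 - 0.0909 = 0.9091
Rating change = 32 * 0.9091
= 29.09

29.09 rating points


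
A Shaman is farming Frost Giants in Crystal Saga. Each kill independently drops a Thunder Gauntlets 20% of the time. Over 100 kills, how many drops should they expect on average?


Expected drops = kills * (drop_rate / 100)
= 100 * (20 / 100)
= 100 * 0.2
= 20.0

20.0 drops


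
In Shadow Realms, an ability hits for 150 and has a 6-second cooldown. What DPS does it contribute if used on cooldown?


DPS = damage / cooldown
= 150 / 6
= 25.00

25.00 DPS


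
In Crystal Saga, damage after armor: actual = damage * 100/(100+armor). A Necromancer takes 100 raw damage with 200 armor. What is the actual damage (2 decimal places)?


actual = 100 * 100 / (100 + 200)
= 100 * 100 / 300
= 10000 / 300
= 33.33

33.33 damage


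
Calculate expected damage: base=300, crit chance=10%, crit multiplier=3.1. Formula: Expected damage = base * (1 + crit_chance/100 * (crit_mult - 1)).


E[dmg] = base * (1 + crit_chance * (crit_mult - 1))
cc as decimal = 10/100 = 0.1
cm - 1 = 3.1 - 1 = 2.1
Bonus factor = 0.1 * 2.1 = 0.21
Total multiplier = 1 + 0.21 = 1.21
Expected damage = 300 * 1.21 = 363.00

363.00 damage


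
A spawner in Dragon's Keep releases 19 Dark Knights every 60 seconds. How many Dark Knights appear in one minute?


Spawns per minute = count * (60 / interval)
= 19 * (60 / 60)
= 19 * 1.0
= 19.0

19.0 per minute
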